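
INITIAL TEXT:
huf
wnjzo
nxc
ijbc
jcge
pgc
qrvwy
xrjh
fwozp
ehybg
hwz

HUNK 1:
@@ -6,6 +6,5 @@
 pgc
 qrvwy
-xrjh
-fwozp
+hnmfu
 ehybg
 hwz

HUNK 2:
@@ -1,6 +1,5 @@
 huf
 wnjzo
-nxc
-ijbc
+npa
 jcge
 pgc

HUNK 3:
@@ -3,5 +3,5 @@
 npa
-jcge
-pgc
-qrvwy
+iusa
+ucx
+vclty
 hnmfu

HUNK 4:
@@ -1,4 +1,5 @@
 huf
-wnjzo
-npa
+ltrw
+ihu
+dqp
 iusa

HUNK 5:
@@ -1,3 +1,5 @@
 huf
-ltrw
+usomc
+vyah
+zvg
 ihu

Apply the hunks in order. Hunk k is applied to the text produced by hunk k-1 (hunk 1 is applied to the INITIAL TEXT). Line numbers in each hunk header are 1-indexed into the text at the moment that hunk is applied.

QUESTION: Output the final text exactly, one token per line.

Answer: huf
usomc
vyah
zvg
ihu
dqp
iusa
ucx
vclty
hnmfu
ehybg
hwz

Derivation:
Hunk 1: at line 6 remove [xrjh,fwozp] add [hnmfu] -> 10 lines: huf wnjzo nxc ijbc jcge pgc qrvwy hnmfu ehybg hwz
Hunk 2: at line 1 remove [nxc,ijbc] add [npa] -> 9 lines: huf wnjzo npa jcge pgc qrvwy hnmfu ehybg hwz
Hunk 3: at line 3 remove [jcge,pgc,qrvwy] add [iusa,ucx,vclty] -> 9 lines: huf wnjzo npa iusa ucx vclty hnmfu ehybg hwz
Hunk 4: at line 1 remove [wnjzo,npa] add [ltrw,ihu,dqp] -> 10 lines: huf ltrw ihu dqp iusa ucx vclty hnmfu ehybg hwz
Hunk 5: at line 1 remove [ltrw] add [usomc,vyah,zvg] -> 12 lines: huf usomc vyah zvg ihu dqp iusa ucx vclty hnmfu ehybg hwz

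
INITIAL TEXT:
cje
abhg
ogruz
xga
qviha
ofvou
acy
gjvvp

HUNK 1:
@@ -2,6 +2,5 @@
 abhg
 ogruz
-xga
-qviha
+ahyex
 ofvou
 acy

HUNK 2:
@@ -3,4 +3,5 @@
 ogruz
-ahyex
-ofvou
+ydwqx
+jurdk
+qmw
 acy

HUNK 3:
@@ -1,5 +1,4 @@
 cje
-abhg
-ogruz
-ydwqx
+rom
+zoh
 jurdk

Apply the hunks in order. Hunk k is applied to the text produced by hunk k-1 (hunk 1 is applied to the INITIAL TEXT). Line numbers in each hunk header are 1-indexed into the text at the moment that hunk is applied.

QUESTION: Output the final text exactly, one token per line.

Answer: cje
rom
zoh
jurdk
qmw
acy
gjvvp

Derivation:
Hunk 1: at line 2 remove [xga,qviha] add [ahyex] -> 7 lines: cje abhg ogruz ahyex ofvou acy gjvvp
Hunk 2: at line 3 remove [ahyex,ofvou] add [ydwqx,jurdk,qmw] -> 8 lines: cje abhg ogruz ydwqx jurdk qmw acy gjvvp
Hunk 3: at line 1 remove [abhg,ogruz,ydwqx] add [rom,zoh] -> 7 lines: cje rom zoh jurdk qmw acy gjvvp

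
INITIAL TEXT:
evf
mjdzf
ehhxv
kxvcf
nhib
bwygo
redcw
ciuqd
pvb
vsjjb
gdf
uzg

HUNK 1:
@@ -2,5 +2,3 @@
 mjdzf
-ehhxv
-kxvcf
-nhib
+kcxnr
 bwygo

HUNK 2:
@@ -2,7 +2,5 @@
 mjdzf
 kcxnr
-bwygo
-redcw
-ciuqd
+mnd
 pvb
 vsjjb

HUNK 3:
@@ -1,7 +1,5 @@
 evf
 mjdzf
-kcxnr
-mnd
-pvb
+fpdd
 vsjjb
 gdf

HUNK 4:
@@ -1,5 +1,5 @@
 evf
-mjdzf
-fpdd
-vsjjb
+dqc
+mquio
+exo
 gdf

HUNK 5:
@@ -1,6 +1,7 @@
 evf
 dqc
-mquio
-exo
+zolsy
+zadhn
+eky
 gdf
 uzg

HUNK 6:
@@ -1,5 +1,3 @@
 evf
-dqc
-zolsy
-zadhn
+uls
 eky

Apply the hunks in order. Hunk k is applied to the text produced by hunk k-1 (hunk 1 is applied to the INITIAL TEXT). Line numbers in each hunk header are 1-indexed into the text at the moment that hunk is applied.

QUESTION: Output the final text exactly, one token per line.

Answer: evf
uls
eky
gdf
uzg

Derivation:
Hunk 1: at line 2 remove [ehhxv,kxvcf,nhib] add [kcxnr] -> 10 lines: evf mjdzf kcxnr bwygo redcw ciuqd pvb vsjjb gdf uzg
Hunk 2: at line 2 remove [bwygo,redcw,ciuqd] add [mnd] -> 8 lines: evf mjdzf kcxnr mnd pvb vsjjb gdf uzg
Hunk 3: at line 1 remove [kcxnr,mnd,pvb] add [fpdd] -> 6 lines: evf mjdzf fpdd vsjjb gdf uzg
Hunk 4: at line 1 remove [mjdzf,fpdd,vsjjb] add [dqc,mquio,exo] -> 6 lines: evf dqc mquio exo gdf uzg
Hunk 5: at line 1 remove [mquio,exo] add [zolsy,zadhn,eky] -> 7 lines: evf dqc zolsy zadhn eky gdf uzg
Hunk 6: at line 1 remove [dqc,zolsy,zadhn] add [uls] -> 5 lines: evf uls eky gdf uzg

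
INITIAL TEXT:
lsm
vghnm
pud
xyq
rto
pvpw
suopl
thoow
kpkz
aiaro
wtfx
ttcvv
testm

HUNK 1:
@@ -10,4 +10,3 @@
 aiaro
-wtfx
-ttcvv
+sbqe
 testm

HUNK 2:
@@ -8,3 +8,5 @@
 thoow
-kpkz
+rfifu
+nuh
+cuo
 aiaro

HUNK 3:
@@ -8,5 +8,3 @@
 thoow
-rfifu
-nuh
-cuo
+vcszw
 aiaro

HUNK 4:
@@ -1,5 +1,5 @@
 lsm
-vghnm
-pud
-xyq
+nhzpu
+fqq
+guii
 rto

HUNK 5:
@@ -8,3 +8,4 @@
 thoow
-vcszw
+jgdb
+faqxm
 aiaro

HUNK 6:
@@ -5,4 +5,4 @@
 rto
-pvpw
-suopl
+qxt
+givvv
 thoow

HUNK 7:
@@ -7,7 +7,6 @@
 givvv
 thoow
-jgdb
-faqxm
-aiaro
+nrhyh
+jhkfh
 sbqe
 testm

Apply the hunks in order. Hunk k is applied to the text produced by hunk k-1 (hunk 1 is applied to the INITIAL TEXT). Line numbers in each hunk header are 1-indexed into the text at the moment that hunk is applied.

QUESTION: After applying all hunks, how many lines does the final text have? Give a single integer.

Answer: 12

Derivation:
Hunk 1: at line 10 remove [wtfx,ttcvv] add [sbqe] -> 12 lines: lsm vghnm pud xyq rto pvpw suopl thoow kpkz aiaro sbqe testm
Hunk 2: at line 8 remove [kpkz] add [rfifu,nuh,cuo] -> 14 lines: lsm vghnm pud xyq rto pvpw suopl thoow rfifu nuh cuo aiaro sbqe testm
Hunk 3: at line 8 remove [rfifu,nuh,cuo] add [vcszw] -> 12 lines: lsm vghnm pud xyq rto pvpw suopl thoow vcszw aiaro sbqe testm
Hunk 4: at line 1 remove [vghnm,pud,xyq] add [nhzpu,fqq,guii] -> 12 lines: lsm nhzpu fqq guii rto pvpw suopl thoow vcszw aiaro sbqe testm
Hunk 5: at line 8 remove [vcszw] add [jgdb,faqxm] -> 13 lines: lsm nhzpu fqq guii rto pvpw suopl thoow jgdb faqxm aiaro sbqe testm
Hunk 6: at line 5 remove [pvpw,suopl] add [qxt,givvv] -> 13 lines: lsm nhzpu fqq guii rto qxt givvv thoow jgdb faqxm aiaro sbqe testm
Hunk 7: at line 7 remove [jgdb,faqxm,aiaro] add [nrhyh,jhkfh] -> 12 lines: lsm nhzpu fqq guii rto qxt givvv thoow nrhyh jhkfh sbqe testm
Final line count: 12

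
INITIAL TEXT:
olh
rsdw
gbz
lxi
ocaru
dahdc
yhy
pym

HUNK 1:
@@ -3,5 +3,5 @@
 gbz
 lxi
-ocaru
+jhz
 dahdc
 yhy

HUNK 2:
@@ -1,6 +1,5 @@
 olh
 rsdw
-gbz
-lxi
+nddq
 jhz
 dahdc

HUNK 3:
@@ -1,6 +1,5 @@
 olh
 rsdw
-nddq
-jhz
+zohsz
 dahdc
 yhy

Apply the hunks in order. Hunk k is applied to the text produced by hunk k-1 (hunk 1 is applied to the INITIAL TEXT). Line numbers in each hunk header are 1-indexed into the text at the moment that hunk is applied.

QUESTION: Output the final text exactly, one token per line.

Answer: olh
rsdw
zohsz
dahdc
yhy
pym

Derivation:
Hunk 1: at line 3 remove [ocaru] add [jhz] -> 8 lines: olh rsdw gbz lxi jhz dahdc yhy pym
Hunk 2: at line 1 remove [gbz,lxi] add [nddq] -> 7 lines: olh rsdw nddq jhz dahdc yhy pym
Hunk 3: at line 1 remove [nddq,jhz] add [zohsz] -> 6 lines: olh rsdw zohsz dahdc yhy pym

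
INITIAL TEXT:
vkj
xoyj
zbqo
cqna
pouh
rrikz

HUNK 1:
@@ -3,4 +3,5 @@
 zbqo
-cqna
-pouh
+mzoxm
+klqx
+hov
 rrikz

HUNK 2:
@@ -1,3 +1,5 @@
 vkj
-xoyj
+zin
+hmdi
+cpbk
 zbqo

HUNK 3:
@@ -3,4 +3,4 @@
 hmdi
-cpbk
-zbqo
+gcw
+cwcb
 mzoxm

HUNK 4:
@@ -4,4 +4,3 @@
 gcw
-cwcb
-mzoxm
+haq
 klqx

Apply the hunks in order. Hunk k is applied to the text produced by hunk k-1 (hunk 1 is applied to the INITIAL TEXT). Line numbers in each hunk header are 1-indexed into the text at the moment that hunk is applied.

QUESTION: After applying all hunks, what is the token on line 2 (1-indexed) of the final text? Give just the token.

Answer: zin

Derivation:
Hunk 1: at line 3 remove [cqna,pouh] add [mzoxm,klqx,hov] -> 7 lines: vkj xoyj zbqo mzoxm klqx hov rrikz
Hunk 2: at line 1 remove [xoyj] add [zin,hmdi,cpbk] -> 9 lines: vkj zin hmdi cpbk zbqo mzoxm klqx hov rrikz
Hunk 3: at line 3 remove [cpbk,zbqo] add [gcw,cwcb] -> 9 lines: vkj zin hmdi gcw cwcb mzoxm klqx hov rrikz
Hunk 4: at line 4 remove [cwcb,mzoxm] add [haq] -> 8 lines: vkj zin hmdi gcw haq klqx hov rrikz
Final line 2: zin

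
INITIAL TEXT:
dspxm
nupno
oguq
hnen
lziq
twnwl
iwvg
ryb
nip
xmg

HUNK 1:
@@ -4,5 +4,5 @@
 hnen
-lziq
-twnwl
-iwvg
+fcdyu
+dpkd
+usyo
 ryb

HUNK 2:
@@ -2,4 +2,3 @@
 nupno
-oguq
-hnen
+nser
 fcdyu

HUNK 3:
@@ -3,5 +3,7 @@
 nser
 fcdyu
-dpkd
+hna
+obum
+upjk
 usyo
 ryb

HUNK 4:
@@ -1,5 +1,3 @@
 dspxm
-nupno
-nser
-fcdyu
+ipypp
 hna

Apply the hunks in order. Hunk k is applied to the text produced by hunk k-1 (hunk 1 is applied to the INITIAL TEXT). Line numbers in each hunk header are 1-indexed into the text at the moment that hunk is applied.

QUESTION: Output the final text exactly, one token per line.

Answer: dspxm
ipypp
hna
obum
upjk
usyo
ryb
nip
xmg

Derivation:
Hunk 1: at line 4 remove [lziq,twnwl,iwvg] add [fcdyu,dpkd,usyo] -> 10 lines: dspxm nupno oguq hnen fcdyu dpkd usyo ryb nip xmg
Hunk 2: at line 2 remove [oguq,hnen] add [nser] -> 9 lines: dspxm nupno nser fcdyu dpkd usyo ryb nip xmg
Hunk 3: at line 3 remove [dpkd] add [hna,obum,upjk] -> 11 lines: dspxm nupno nser fcdyu hna obum upjk usyo ryb nip xmg
Hunk 4: at line 1 remove [nupno,nser,fcdyu] add [ipypp] -> 9 lines: dspxm ipypp hna obum upjk usyo ryb nip xmg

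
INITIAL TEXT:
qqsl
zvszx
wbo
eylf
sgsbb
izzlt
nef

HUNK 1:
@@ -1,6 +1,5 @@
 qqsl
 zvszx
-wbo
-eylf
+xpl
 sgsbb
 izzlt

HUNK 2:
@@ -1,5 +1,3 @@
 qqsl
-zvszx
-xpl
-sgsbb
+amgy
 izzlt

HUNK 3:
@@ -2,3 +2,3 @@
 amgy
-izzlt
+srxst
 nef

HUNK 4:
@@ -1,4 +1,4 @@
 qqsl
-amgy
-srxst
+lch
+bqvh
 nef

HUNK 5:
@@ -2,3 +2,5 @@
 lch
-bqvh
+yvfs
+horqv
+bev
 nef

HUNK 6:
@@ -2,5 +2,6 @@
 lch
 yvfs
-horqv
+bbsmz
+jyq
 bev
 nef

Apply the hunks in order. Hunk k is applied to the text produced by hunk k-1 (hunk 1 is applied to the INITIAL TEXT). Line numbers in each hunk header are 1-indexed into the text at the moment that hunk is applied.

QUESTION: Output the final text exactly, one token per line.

Answer: qqsl
lch
yvfs
bbsmz
jyq
bev
nef

Derivation:
Hunk 1: at line 1 remove [wbo,eylf] add [xpl] -> 6 lines: qqsl zvszx xpl sgsbb izzlt nef
Hunk 2: at line 1 remove [zvszx,xpl,sgsbb] add [amgy] -> 4 lines: qqsl amgy izzlt nef
Hunk 3: at line 2 remove [izzlt] add [srxst] -> 4 lines: qqsl amgy srxst nef
Hunk 4: at line 1 remove [amgy,srxst] add [lch,bqvh] -> 4 lines: qqsl lch bqvh nef
Hunk 5: at line 2 remove [bqvh] add [yvfs,horqv,bev] -> 6 lines: qqsl lch yvfs horqv bev nef
Hunk 6: at line 2 remove [horqv] add [bbsmz,jyq] -> 7 lines: qqsl lch yvfs bbsmz jyq bev nef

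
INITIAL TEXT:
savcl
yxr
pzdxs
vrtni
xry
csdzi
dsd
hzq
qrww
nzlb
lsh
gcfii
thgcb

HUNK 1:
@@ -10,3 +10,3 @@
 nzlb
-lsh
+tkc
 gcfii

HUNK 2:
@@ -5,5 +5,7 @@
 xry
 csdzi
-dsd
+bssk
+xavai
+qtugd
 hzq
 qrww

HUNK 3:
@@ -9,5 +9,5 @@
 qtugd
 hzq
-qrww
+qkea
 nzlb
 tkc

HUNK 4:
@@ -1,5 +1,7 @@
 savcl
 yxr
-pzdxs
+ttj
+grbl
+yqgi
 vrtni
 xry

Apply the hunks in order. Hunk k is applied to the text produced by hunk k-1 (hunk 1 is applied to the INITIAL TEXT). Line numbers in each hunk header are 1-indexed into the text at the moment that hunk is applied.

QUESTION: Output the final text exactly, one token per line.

Hunk 1: at line 10 remove [lsh] add [tkc] -> 13 lines: savcl yxr pzdxs vrtni xry csdzi dsd hzq qrww nzlb tkc gcfii thgcb
Hunk 2: at line 5 remove [dsd] add [bssk,xavai,qtugd] -> 15 lines: savcl yxr pzdxs vrtni xry csdzi bssk xavai qtugd hzq qrww nzlb tkc gcfii thgcb
Hunk 3: at line 9 remove [qrww] add [qkea] -> 15 lines: savcl yxr pzdxs vrtni xry csdzi bssk xavai qtugd hzq qkea nzlb tkc gcfii thgcb
Hunk 4: at line 1 remove [pzdxs] add [ttj,grbl,yqgi] -> 17 lines: savcl yxr ttj grbl yqgi vrtni xry csdzi bssk xavai qtugd hzq qkea nzlb tkc gcfii thgcb

Answer: savcl
yxr
ttj
grbl
yqgi
vrtni
xry
csdzi
bssk
xavai
qtugd
hzq
qkea
nzlb
tkc
gcfii
thgcb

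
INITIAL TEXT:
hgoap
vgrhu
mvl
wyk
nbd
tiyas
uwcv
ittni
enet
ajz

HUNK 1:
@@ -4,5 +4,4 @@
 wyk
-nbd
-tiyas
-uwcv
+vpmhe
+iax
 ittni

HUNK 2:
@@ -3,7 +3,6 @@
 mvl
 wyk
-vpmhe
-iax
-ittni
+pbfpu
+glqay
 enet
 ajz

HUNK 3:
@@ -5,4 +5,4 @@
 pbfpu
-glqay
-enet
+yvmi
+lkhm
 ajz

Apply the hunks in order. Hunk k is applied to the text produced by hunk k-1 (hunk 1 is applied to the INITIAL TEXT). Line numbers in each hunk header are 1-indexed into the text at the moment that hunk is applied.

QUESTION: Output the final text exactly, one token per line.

Hunk 1: at line 4 remove [nbd,tiyas,uwcv] add [vpmhe,iax] -> 9 lines: hgoap vgrhu mvl wyk vpmhe iax ittni enet ajz
Hunk 2: at line 3 remove [vpmhe,iax,ittni] add [pbfpu,glqay] -> 8 lines: hgoap vgrhu mvl wyk pbfpu glqay enet ajz
Hunk 3: at line 5 remove [glqay,enet] add [yvmi,lkhm] -> 8 lines: hgoap vgrhu mvl wyk pbfpu yvmi lkhm ajz

Answer: hgoap
vgrhu
mvl
wyk
pbfpu
yvmi
lkhm
ajz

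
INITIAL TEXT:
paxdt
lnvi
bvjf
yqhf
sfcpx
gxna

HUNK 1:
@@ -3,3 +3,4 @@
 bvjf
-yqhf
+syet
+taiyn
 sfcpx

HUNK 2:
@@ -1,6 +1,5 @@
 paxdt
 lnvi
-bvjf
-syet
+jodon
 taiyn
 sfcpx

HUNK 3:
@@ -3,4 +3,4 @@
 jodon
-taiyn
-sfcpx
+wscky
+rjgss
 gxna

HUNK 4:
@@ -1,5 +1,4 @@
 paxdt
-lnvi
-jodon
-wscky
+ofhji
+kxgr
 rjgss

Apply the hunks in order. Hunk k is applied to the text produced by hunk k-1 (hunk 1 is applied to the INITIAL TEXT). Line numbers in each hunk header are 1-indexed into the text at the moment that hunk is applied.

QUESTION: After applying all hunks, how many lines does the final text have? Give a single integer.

Hunk 1: at line 3 remove [yqhf] add [syet,taiyn] -> 7 lines: paxdt lnvi bvjf syet taiyn sfcpx gxna
Hunk 2: at line 1 remove [bvjf,syet] add [jodon] -> 6 lines: paxdt lnvi jodon taiyn sfcpx gxna
Hunk 3: at line 3 remove [taiyn,sfcpx] add [wscky,rjgss] -> 6 lines: paxdt lnvi jodon wscky rjgss gxna
Hunk 4: at line 1 remove [lnvi,jodon,wscky] add [ofhji,kxgr] -> 5 lines: paxdt ofhji kxgr rjgss gxna
Final line count: 5

Answer: 5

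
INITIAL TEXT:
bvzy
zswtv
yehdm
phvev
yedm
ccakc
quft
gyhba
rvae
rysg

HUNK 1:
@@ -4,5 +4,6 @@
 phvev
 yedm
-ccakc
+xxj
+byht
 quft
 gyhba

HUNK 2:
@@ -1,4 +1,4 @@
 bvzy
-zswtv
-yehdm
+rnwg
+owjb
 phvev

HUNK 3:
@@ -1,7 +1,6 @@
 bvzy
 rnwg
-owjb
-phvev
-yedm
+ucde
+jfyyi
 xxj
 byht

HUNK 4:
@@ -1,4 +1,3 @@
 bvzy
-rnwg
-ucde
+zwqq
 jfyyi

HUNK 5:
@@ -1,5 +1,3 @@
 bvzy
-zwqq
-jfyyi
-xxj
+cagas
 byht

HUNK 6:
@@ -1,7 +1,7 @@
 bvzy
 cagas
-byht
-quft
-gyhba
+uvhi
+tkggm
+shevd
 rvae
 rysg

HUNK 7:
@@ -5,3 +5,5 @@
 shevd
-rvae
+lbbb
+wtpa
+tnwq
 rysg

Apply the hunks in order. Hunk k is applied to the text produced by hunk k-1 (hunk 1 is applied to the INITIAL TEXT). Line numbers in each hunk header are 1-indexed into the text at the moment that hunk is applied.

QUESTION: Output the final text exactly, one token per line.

Answer: bvzy
cagas
uvhi
tkggm
shevd
lbbb
wtpa
tnwq
rysg

Derivation:
Hunk 1: at line 4 remove [ccakc] add [xxj,byht] -> 11 lines: bvzy zswtv yehdm phvev yedm xxj byht quft gyhba rvae rysg
Hunk 2: at line 1 remove [zswtv,yehdm] add [rnwg,owjb] -> 11 lines: bvzy rnwg owjb phvev yedm xxj byht quft gyhba rvae rysg
Hunk 3: at line 1 remove [owjb,phvev,yedm] add [ucde,jfyyi] -> 10 lines: bvzy rnwg ucde jfyyi xxj byht quft gyhba rvae rysg
Hunk 4: at line 1 remove [rnwg,ucde] add [zwqq] -> 9 lines: bvzy zwqq jfyyi xxj byht quft gyhba rvae rysg
Hunk 5: at line 1 remove [zwqq,jfyyi,xxj] add [cagas] -> 7 lines: bvzy cagas byht quft gyhba rvae rysg
Hunk 6: at line 1 remove [byht,quft,gyhba] add [uvhi,tkggm,shevd] -> 7 lines: bvzy cagas uvhi tkggm shevd rvae rysg
Hunk 7: at line 5 remove [rvae] add [lbbb,wtpa,tnwq] -> 9 lines: bvzy cagas uvhi tkggm shevd lbbb wtpa tnwq rysg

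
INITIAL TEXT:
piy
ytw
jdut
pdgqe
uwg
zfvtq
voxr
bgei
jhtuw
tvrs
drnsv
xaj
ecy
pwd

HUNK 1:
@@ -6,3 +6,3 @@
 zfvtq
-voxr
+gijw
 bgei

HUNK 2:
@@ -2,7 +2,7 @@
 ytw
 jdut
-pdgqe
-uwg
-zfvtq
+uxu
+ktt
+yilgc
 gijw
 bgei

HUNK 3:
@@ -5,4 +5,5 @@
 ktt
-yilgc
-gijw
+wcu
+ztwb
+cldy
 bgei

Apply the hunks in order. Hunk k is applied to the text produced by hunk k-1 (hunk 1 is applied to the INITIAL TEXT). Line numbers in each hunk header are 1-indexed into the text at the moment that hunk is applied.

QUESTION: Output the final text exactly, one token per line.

Hunk 1: at line 6 remove [voxr] add [gijw] -> 14 lines: piy ytw jdut pdgqe uwg zfvtq gijw bgei jhtuw tvrs drnsv xaj ecy pwd
Hunk 2: at line 2 remove [pdgqe,uwg,zfvtq] add [uxu,ktt,yilgc] -> 14 lines: piy ytw jdut uxu ktt yilgc gijw bgei jhtuw tvrs drnsv xaj ecy pwd
Hunk 3: at line 5 remove [yilgc,gijw] add [wcu,ztwb,cldy] -> 15 lines: piy ytw jdut uxu ktt wcu ztwb cldy bgei jhtuw tvrs drnsv xaj ecy pwd

Answer: piy
ytw
jdut
uxu
ktt
wcu
ztwb
cldy
bgei
jhtuw
tvrs
drnsv
xaj
ecy
pwd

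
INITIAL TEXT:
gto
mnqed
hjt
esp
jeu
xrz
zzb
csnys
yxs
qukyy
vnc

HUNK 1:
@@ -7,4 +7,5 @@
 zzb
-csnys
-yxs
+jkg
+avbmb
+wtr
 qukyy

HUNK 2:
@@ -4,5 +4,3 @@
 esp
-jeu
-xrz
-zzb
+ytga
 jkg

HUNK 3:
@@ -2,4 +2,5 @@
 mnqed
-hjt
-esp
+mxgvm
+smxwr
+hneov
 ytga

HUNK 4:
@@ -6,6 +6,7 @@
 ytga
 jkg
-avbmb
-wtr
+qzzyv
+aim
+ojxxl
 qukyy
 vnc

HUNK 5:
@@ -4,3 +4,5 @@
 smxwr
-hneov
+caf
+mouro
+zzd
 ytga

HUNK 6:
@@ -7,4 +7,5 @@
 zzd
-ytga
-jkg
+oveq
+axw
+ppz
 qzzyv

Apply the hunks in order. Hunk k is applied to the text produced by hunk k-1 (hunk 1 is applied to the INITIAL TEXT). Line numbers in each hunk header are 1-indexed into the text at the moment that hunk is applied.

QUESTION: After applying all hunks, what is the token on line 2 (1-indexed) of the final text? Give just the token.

Hunk 1: at line 7 remove [csnys,yxs] add [jkg,avbmb,wtr] -> 12 lines: gto mnqed hjt esp jeu xrz zzb jkg avbmb wtr qukyy vnc
Hunk 2: at line 4 remove [jeu,xrz,zzb] add [ytga] -> 10 lines: gto mnqed hjt esp ytga jkg avbmb wtr qukyy vnc
Hunk 3: at line 2 remove [hjt,esp] add [mxgvm,smxwr,hneov] -> 11 lines: gto mnqed mxgvm smxwr hneov ytga jkg avbmb wtr qukyy vnc
Hunk 4: at line 6 remove [avbmb,wtr] add [qzzyv,aim,ojxxl] -> 12 lines: gto mnqed mxgvm smxwr hneov ytga jkg qzzyv aim ojxxl qukyy vnc
Hunk 5: at line 4 remove [hneov] add [caf,mouro,zzd] -> 14 lines: gto mnqed mxgvm smxwr caf mouro zzd ytga jkg qzzyv aim ojxxl qukyy vnc
Hunk 6: at line 7 remove [ytga,jkg] add [oveq,axw,ppz] -> 15 lines: gto mnqed mxgvm smxwr caf mouro zzd oveq axw ppz qzzyv aim ojxxl qukyy vnc
Final line 2: mnqed

Answer: mnqed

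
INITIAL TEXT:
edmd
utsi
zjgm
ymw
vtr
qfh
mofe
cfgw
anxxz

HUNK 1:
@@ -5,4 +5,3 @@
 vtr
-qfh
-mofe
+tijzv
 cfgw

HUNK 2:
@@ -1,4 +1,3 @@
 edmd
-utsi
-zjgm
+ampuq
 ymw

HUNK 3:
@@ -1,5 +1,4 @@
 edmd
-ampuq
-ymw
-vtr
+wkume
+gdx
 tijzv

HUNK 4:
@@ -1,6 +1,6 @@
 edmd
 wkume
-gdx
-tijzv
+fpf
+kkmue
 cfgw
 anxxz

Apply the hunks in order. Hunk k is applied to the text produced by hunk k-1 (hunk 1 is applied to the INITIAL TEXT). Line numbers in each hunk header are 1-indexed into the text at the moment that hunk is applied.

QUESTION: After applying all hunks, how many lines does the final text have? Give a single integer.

Hunk 1: at line 5 remove [qfh,mofe] add [tijzv] -> 8 lines: edmd utsi zjgm ymw vtr tijzv cfgw anxxz
Hunk 2: at line 1 remove [utsi,zjgm] add [ampuq] -> 7 lines: edmd ampuq ymw vtr tijzv cfgw anxxz
Hunk 3: at line 1 remove [ampuq,ymw,vtr] add [wkume,gdx] -> 6 lines: edmd wkume gdx tijzv cfgw anxxz
Hunk 4: at line 1 remove [gdx,tijzv] add [fpf,kkmue] -> 6 lines: edmd wkume fpf kkmue cfgw anxxz
Final line count: 6

Answer: 6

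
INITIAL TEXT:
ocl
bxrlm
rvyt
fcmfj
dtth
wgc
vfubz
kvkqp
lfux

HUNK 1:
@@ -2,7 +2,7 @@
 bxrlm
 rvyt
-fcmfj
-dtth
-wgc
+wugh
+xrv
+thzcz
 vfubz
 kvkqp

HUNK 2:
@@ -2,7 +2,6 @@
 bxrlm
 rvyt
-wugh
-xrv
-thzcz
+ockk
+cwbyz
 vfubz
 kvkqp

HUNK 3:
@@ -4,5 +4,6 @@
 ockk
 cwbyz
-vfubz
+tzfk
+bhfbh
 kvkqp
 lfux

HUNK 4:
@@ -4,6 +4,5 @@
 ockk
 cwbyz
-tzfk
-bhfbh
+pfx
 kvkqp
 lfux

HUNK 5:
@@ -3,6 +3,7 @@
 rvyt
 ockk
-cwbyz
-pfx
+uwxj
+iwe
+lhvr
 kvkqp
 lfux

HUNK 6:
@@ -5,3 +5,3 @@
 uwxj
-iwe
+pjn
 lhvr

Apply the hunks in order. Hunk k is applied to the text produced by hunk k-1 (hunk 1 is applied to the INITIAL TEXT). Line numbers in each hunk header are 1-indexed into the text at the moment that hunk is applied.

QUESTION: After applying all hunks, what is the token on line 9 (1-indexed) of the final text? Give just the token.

Hunk 1: at line 2 remove [fcmfj,dtth,wgc] add [wugh,xrv,thzcz] -> 9 lines: ocl bxrlm rvyt wugh xrv thzcz vfubz kvkqp lfux
Hunk 2: at line 2 remove [wugh,xrv,thzcz] add [ockk,cwbyz] -> 8 lines: ocl bxrlm rvyt ockk cwbyz vfubz kvkqp lfux
Hunk 3: at line 4 remove [vfubz] add [tzfk,bhfbh] -> 9 lines: ocl bxrlm rvyt ockk cwbyz tzfk bhfbh kvkqp lfux
Hunk 4: at line 4 remove [tzfk,bhfbh] add [pfx] -> 8 lines: ocl bxrlm rvyt ockk cwbyz pfx kvkqp lfux
Hunk 5: at line 3 remove [cwbyz,pfx] add [uwxj,iwe,lhvr] -> 9 lines: ocl bxrlm rvyt ockk uwxj iwe lhvr kvkqp lfux
Hunk 6: at line 5 remove [iwe] add [pjn] -> 9 lines: ocl bxrlm rvyt ockk uwxj pjn lhvr kvkqp lfux
Final line 9: lfux

Answer: lfux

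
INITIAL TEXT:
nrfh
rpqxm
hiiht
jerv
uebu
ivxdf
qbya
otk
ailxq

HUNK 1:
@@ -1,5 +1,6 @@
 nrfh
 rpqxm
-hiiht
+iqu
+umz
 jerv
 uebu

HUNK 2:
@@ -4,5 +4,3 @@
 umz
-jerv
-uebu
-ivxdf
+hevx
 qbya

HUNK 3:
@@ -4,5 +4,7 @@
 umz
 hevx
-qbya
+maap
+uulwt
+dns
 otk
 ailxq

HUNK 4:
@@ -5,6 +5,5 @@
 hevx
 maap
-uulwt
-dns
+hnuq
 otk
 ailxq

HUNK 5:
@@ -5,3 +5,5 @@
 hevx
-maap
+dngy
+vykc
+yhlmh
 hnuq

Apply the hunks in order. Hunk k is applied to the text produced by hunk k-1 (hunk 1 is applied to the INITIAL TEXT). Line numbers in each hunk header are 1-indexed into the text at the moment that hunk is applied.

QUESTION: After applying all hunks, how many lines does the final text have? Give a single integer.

Answer: 11

Derivation:
Hunk 1: at line 1 remove [hiiht] add [iqu,umz] -> 10 lines: nrfh rpqxm iqu umz jerv uebu ivxdf qbya otk ailxq
Hunk 2: at line 4 remove [jerv,uebu,ivxdf] add [hevx] -> 8 lines: nrfh rpqxm iqu umz hevx qbya otk ailxq
Hunk 3: at line 4 remove [qbya] add [maap,uulwt,dns] -> 10 lines: nrfh rpqxm iqu umz hevx maap uulwt dns otk ailxq
Hunk 4: at line 5 remove [uulwt,dns] add [hnuq] -> 9 lines: nrfh rpqxm iqu umz hevx maap hnuq otk ailxq
Hunk 5: at line 5 remove [maap] add [dngy,vykc,yhlmh] -> 11 lines: nrfh rpqxm iqu umz hevx dngy vykc yhlmh hnuq otk ailxq
Final line count: 11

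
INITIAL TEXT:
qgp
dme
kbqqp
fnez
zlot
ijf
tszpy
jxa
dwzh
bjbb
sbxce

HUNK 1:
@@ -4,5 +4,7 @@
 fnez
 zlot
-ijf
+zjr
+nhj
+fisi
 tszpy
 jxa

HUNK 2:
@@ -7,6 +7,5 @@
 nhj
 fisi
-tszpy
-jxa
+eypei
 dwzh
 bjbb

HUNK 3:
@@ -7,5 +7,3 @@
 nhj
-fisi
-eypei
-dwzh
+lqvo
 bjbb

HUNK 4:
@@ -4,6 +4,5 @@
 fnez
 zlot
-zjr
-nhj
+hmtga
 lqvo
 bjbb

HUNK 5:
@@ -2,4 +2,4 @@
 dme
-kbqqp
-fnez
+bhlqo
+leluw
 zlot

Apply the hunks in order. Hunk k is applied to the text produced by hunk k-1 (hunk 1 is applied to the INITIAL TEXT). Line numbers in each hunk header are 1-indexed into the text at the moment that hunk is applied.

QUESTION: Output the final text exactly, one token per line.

Answer: qgp
dme
bhlqo
leluw
zlot
hmtga
lqvo
bjbb
sbxce

Derivation:
Hunk 1: at line 4 remove [ijf] add [zjr,nhj,fisi] -> 13 lines: qgp dme kbqqp fnez zlot zjr nhj fisi tszpy jxa dwzh bjbb sbxce
Hunk 2: at line 7 remove [tszpy,jxa] add [eypei] -> 12 lines: qgp dme kbqqp fnez zlot zjr nhj fisi eypei dwzh bjbb sbxce
Hunk 3: at line 7 remove [fisi,eypei,dwzh] add [lqvo] -> 10 lines: qgp dme kbqqp fnez zlot zjr nhj lqvo bjbb sbxce
Hunk 4: at line 4 remove [zjr,nhj] add [hmtga] -> 9 lines: qgp dme kbqqp fnez zlot hmtga lqvo bjbb sbxce
Hunk 5: at line 2 remove [kbqqp,fnez] add [bhlqo,leluw] -> 9 lines: qgp dme bhlqo leluw zlot hmtga lqvo bjbb sbxce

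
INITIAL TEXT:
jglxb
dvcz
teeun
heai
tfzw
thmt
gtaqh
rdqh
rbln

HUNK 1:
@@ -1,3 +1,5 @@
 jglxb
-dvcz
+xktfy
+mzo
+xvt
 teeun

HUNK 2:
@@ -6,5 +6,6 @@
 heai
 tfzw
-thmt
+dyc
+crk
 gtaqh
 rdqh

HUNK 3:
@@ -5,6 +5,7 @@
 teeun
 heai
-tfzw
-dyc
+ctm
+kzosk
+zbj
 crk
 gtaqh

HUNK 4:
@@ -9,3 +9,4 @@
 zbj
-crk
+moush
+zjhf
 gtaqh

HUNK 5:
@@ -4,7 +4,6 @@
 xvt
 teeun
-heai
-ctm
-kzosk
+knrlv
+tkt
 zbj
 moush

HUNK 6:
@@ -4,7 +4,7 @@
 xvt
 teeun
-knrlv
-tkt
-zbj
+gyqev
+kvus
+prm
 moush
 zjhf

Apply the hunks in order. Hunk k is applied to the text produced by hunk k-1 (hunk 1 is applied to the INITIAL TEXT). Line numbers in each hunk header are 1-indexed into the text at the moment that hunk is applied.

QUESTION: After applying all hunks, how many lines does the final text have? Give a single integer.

Hunk 1: at line 1 remove [dvcz] add [xktfy,mzo,xvt] -> 11 lines: jglxb xktfy mzo xvt teeun heai tfzw thmt gtaqh rdqh rbln
Hunk 2: at line 6 remove [thmt] add [dyc,crk] -> 12 lines: jglxb xktfy mzo xvt teeun heai tfzw dyc crk gtaqh rdqh rbln
Hunk 3: at line 5 remove [tfzw,dyc] add [ctm,kzosk,zbj] -> 13 lines: jglxb xktfy mzo xvt teeun heai ctm kzosk zbj crk gtaqh rdqh rbln
Hunk 4: at line 9 remove [crk] add [moush,zjhf] -> 14 lines: jglxb xktfy mzo xvt teeun heai ctm kzosk zbj moush zjhf gtaqh rdqh rbln
Hunk 5: at line 4 remove [heai,ctm,kzosk] add [knrlv,tkt] -> 13 lines: jglxb xktfy mzo xvt teeun knrlv tkt zbj moush zjhf gtaqh rdqh rbln
Hunk 6: at line 4 remove [knrlv,tkt,zbj] add [gyqev,kvus,prm] -> 13 lines: jglxb xktfy mzo xvt teeun gyqev kvus prm moush zjhf gtaqh rdqh rbln
Final line count: 13

Answer: 13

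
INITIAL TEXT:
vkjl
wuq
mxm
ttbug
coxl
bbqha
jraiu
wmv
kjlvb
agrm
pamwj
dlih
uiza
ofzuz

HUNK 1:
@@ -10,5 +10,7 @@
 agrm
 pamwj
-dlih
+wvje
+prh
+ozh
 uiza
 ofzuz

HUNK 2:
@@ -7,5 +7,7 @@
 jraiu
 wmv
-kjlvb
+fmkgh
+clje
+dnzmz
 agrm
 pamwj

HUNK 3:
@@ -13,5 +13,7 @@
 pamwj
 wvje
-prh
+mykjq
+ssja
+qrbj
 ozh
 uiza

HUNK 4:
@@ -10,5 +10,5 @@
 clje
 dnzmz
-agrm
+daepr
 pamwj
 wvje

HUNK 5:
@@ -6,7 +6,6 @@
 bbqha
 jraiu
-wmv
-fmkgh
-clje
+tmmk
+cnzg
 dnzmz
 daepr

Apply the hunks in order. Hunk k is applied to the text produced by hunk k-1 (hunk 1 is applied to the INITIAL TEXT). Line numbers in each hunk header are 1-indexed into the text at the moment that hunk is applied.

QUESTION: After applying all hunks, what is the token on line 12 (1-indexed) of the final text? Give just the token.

Answer: pamwj

Derivation:
Hunk 1: at line 10 remove [dlih] add [wvje,prh,ozh] -> 16 lines: vkjl wuq mxm ttbug coxl bbqha jraiu wmv kjlvb agrm pamwj wvje prh ozh uiza ofzuz
Hunk 2: at line 7 remove [kjlvb] add [fmkgh,clje,dnzmz] -> 18 lines: vkjl wuq mxm ttbug coxl bbqha jraiu wmv fmkgh clje dnzmz agrm pamwj wvje prh ozh uiza ofzuz
Hunk 3: at line 13 remove [prh] add [mykjq,ssja,qrbj] -> 20 lines: vkjl wuq mxm ttbug coxl bbqha jraiu wmv fmkgh clje dnzmz agrm pamwj wvje mykjq ssja qrbj ozh uiza ofzuz
Hunk 4: at line 10 remove [agrm] add [daepr] -> 20 lines: vkjl wuq mxm ttbug coxl bbqha jraiu wmv fmkgh clje dnzmz daepr pamwj wvje mykjq ssja qrbj ozh uiza ofzuz
Hunk 5: at line 6 remove [wmv,fmkgh,clje] add [tmmk,cnzg] -> 19 lines: vkjl wuq mxm ttbug coxl bbqha jraiu tmmk cnzg dnzmz daepr pamwj wvje mykjq ssja qrbj ozh uiza ofzuz
Final line 12: pamwj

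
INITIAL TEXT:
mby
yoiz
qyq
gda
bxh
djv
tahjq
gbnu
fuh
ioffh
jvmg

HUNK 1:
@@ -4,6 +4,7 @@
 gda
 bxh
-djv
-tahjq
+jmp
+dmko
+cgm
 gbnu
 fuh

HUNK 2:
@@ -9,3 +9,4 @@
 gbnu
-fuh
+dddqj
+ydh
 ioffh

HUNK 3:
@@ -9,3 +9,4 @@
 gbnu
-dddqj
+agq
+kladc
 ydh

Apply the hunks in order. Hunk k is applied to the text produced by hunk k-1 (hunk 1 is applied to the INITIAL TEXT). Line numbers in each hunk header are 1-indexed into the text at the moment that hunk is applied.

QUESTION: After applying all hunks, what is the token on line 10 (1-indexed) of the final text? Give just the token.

Answer: agq

Derivation:
Hunk 1: at line 4 remove [djv,tahjq] add [jmp,dmko,cgm] -> 12 lines: mby yoiz qyq gda bxh jmp dmko cgm gbnu fuh ioffh jvmg
Hunk 2: at line 9 remove [fuh] add [dddqj,ydh] -> 13 lines: mby yoiz qyq gda bxh jmp dmko cgm gbnu dddqj ydh ioffh jvmg
Hunk 3: at line 9 remove [dddqj] add [agq,kladc] -> 14 lines: mby yoiz qyq gda bxh jmp dmko cgm gbnu agq kladc ydh ioffh jvmg
Final line 10: agq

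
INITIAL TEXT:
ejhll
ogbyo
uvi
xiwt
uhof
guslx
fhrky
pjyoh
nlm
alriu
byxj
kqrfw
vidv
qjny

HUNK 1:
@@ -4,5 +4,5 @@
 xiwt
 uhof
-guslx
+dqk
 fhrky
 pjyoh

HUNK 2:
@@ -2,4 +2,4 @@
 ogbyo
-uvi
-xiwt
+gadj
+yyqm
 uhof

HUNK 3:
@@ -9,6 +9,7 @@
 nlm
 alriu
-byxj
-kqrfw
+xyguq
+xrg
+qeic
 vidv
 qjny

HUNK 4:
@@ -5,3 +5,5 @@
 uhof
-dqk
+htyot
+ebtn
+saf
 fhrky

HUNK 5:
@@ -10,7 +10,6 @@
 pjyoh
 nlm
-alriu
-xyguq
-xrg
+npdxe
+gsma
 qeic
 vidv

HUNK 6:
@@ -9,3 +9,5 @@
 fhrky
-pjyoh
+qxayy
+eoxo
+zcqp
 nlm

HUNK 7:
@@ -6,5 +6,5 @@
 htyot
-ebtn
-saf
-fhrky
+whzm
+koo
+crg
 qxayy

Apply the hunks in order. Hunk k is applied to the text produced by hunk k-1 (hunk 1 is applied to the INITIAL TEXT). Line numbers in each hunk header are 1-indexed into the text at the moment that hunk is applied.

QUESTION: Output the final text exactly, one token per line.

Answer: ejhll
ogbyo
gadj
yyqm
uhof
htyot
whzm
koo
crg
qxayy
eoxo
zcqp
nlm
npdxe
gsma
qeic
vidv
qjny

Derivation:
Hunk 1: at line 4 remove [guslx] add [dqk] -> 14 lines: ejhll ogbyo uvi xiwt uhof dqk fhrky pjyoh nlm alriu byxj kqrfw vidv qjny
Hunk 2: at line 2 remove [uvi,xiwt] add [gadj,yyqm] -> 14 lines: ejhll ogbyo gadj yyqm uhof dqk fhrky pjyoh nlm alriu byxj kqrfw vidv qjny
Hunk 3: at line 9 remove [byxj,kqrfw] add [xyguq,xrg,qeic] -> 15 lines: ejhll ogbyo gadj yyqm uhof dqk fhrky pjyoh nlm alriu xyguq xrg qeic vidv qjny
Hunk 4: at line 5 remove [dqk] add [htyot,ebtn,saf] -> 17 lines: ejhll ogbyo gadj yyqm uhof htyot ebtn saf fhrky pjyoh nlm alriu xyguq xrg qeic vidv qjny
Hunk 5: at line 10 remove [alriu,xyguq,xrg] add [npdxe,gsma] -> 16 lines: ejhll ogbyo gadj yyqm uhof htyot ebtn saf fhrky pjyoh nlm npdxe gsma qeic vidv qjny
Hunk 6: at line 9 remove [pjyoh] add [qxayy,eoxo,zcqp] -> 18 lines: ejhll ogbyo gadj yyqm uhof htyot ebtn saf fhrky qxayy eoxo zcqp nlm npdxe gsma qeic vidv qjny
Hunk 7: at line 6 remove [ebtn,saf,fhrky] add [whzm,koo,crg] -> 18 lines: ejhll ogbyo gadj yyqm uhof htyot whzm koo crg qxayy eoxo zcqp nlm npdxe gsma qeic vidv qjny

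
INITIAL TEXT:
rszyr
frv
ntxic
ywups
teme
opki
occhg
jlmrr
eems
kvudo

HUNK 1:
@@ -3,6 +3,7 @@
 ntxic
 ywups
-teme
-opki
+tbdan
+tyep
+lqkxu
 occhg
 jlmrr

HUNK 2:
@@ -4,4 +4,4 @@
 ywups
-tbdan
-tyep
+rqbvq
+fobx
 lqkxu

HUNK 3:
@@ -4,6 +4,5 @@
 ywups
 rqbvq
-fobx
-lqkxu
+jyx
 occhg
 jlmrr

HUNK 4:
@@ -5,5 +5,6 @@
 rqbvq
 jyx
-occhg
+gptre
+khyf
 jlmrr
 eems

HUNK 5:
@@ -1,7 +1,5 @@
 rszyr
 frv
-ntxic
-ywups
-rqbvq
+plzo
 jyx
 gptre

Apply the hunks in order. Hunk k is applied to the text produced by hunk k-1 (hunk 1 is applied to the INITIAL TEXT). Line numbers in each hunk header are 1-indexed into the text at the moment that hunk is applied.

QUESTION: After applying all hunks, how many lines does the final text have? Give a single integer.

Answer: 9

Derivation:
Hunk 1: at line 3 remove [teme,opki] add [tbdan,tyep,lqkxu] -> 11 lines: rszyr frv ntxic ywups tbdan tyep lqkxu occhg jlmrr eems kvudo
Hunk 2: at line 4 remove [tbdan,tyep] add [rqbvq,fobx] -> 11 lines: rszyr frv ntxic ywups rqbvq fobx lqkxu occhg jlmrr eems kvudo
Hunk 3: at line 4 remove [fobx,lqkxu] add [jyx] -> 10 lines: rszyr frv ntxic ywups rqbvq jyx occhg jlmrr eems kvudo
Hunk 4: at line 5 remove [occhg] add [gptre,khyf] -> 11 lines: rszyr frv ntxic ywups rqbvq jyx gptre khyf jlmrr eems kvudo
Hunk 5: at line 1 remove [ntxic,ywups,rqbvq] add [plzo] -> 9 lines: rszyr frv plzo jyx gptre khyf jlmrr eems kvudo
Final line count: 9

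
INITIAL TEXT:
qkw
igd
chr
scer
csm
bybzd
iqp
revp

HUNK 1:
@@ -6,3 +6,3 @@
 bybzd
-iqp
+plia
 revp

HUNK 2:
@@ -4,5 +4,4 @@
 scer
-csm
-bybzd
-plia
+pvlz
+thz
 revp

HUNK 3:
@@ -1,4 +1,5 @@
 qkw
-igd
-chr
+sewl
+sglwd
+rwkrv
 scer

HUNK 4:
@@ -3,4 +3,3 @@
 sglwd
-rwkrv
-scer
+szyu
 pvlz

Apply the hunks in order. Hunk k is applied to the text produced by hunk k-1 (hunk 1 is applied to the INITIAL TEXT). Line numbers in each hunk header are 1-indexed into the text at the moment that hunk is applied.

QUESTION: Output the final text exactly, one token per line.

Answer: qkw
sewl
sglwd
szyu
pvlz
thz
revp

Derivation:
Hunk 1: at line 6 remove [iqp] add [plia] -> 8 lines: qkw igd chr scer csm bybzd plia revp
Hunk 2: at line 4 remove [csm,bybzd,plia] add [pvlz,thz] -> 7 lines: qkw igd chr scer pvlz thz revp
Hunk 3: at line 1 remove [igd,chr] add [sewl,sglwd,rwkrv] -> 8 lines: qkw sewl sglwd rwkrv scer pvlz thz revp
Hunk 4: at line 3 remove [rwkrv,scer] add [szyu] -> 7 lines: qkw sewl sglwd szyu pvlz thz revp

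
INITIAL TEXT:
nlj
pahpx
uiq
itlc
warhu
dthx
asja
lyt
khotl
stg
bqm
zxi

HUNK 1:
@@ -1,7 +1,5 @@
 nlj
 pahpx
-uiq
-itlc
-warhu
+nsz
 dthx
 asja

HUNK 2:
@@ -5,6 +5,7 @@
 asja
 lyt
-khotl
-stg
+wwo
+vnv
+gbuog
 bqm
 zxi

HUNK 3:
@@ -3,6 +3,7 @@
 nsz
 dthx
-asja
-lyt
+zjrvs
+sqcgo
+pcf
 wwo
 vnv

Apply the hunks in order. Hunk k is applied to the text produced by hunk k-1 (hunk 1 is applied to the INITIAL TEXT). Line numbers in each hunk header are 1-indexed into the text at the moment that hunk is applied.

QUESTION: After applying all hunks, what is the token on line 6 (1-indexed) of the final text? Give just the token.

Answer: sqcgo

Derivation:
Hunk 1: at line 1 remove [uiq,itlc,warhu] add [nsz] -> 10 lines: nlj pahpx nsz dthx asja lyt khotl stg bqm zxi
Hunk 2: at line 5 remove [khotl,stg] add [wwo,vnv,gbuog] -> 11 lines: nlj pahpx nsz dthx asja lyt wwo vnv gbuog bqm zxi
Hunk 3: at line 3 remove [asja,lyt] add [zjrvs,sqcgo,pcf] -> 12 lines: nlj pahpx nsz dthx zjrvs sqcgo pcf wwo vnv gbuog bqm zxi
Final line 6: sqcgo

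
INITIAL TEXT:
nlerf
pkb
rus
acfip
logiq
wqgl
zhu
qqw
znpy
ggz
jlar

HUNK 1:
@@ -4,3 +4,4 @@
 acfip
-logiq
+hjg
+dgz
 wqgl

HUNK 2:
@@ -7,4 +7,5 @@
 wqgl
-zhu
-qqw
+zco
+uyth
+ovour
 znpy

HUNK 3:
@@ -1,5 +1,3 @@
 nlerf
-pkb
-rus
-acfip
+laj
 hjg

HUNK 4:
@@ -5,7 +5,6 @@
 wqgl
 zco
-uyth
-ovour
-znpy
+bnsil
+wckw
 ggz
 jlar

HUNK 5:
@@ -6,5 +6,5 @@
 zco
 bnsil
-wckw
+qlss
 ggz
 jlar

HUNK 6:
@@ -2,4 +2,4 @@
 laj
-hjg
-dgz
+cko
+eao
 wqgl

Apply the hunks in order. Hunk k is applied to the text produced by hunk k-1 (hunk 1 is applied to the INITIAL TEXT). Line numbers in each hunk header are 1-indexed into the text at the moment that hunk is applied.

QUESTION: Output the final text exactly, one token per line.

Answer: nlerf
laj
cko
eao
wqgl
zco
bnsil
qlss
ggz
jlar

Derivation:
Hunk 1: at line 4 remove [logiq] add [hjg,dgz] -> 12 lines: nlerf pkb rus acfip hjg dgz wqgl zhu qqw znpy ggz jlar
Hunk 2: at line 7 remove [zhu,qqw] add [zco,uyth,ovour] -> 13 lines: nlerf pkb rus acfip hjg dgz wqgl zco uyth ovour znpy ggz jlar
Hunk 3: at line 1 remove [pkb,rus,acfip] add [laj] -> 11 lines: nlerf laj hjg dgz wqgl zco uyth ovour znpy ggz jlar
Hunk 4: at line 5 remove [uyth,ovour,znpy] add [bnsil,wckw] -> 10 lines: nlerf laj hjg dgz wqgl zco bnsil wckw ggz jlar
Hunk 5: at line 6 remove [wckw] add [qlss] -> 10 lines: nlerf laj hjg dgz wqgl zco bnsil qlss ggz jlar
Hunk 6: at line 2 remove [hjg,dgz] add [cko,eao] -> 10 lines: nlerf laj cko eao wqgl zco bnsil qlss ggz jlar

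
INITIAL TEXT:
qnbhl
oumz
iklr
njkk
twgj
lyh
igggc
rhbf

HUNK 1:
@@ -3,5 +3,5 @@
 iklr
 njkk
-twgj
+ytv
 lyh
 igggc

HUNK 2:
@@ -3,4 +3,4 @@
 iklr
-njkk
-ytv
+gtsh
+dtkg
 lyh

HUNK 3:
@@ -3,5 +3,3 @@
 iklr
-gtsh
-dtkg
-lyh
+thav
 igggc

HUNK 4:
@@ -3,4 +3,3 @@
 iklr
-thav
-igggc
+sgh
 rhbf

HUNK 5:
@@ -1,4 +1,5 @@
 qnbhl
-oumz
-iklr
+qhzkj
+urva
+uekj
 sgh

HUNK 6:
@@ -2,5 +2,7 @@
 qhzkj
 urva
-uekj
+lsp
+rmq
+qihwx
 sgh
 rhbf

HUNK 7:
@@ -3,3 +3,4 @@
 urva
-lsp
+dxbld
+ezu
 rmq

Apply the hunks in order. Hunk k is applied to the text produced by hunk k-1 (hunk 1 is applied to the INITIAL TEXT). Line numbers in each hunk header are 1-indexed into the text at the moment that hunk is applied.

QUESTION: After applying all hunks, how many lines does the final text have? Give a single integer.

Answer: 9

Derivation:
Hunk 1: at line 3 remove [twgj] add [ytv] -> 8 lines: qnbhl oumz iklr njkk ytv lyh igggc rhbf
Hunk 2: at line 3 remove [njkk,ytv] add [gtsh,dtkg] -> 8 lines: qnbhl oumz iklr gtsh dtkg lyh igggc rhbf
Hunk 3: at line 3 remove [gtsh,dtkg,lyh] add [thav] -> 6 lines: qnbhl oumz iklr thav igggc rhbf
Hunk 4: at line 3 remove [thav,igggc] add [sgh] -> 5 lines: qnbhl oumz iklr sgh rhbf
Hunk 5: at line 1 remove [oumz,iklr] add [qhzkj,urva,uekj] -> 6 lines: qnbhl qhzkj urva uekj sgh rhbf
Hunk 6: at line 2 remove [uekj] add [lsp,rmq,qihwx] -> 8 lines: qnbhl qhzkj urva lsp rmq qihwx sgh rhbf
Hunk 7: at line 3 remove [lsp] add [dxbld,ezu] -> 9 lines: qnbhl qhzkj urva dxbld ezu rmq qihwx sgh rhbf
Final line count: 9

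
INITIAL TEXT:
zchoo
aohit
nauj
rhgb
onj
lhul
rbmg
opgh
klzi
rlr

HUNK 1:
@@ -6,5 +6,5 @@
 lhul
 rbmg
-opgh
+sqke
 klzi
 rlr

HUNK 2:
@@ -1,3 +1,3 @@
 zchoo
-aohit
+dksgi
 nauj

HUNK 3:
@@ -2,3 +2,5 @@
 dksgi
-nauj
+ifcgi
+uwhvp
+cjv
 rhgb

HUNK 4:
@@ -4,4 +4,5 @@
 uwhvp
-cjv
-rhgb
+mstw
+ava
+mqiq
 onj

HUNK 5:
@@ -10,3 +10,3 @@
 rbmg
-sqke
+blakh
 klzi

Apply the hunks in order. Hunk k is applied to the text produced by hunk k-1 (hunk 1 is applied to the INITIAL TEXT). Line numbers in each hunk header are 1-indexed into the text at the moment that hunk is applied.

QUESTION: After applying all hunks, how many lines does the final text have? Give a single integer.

Answer: 13

Derivation:
Hunk 1: at line 6 remove [opgh] add [sqke] -> 10 lines: zchoo aohit nauj rhgb onj lhul rbmg sqke klzi rlr
Hunk 2: at line 1 remove [aohit] add [dksgi] -> 10 lines: zchoo dksgi nauj rhgb onj lhul rbmg sqke klzi rlr
Hunk 3: at line 2 remove [nauj] add [ifcgi,uwhvp,cjv] -> 12 lines: zchoo dksgi ifcgi uwhvp cjv rhgb onj lhul rbmg sqke klzi rlr
Hunk 4: at line 4 remove [cjv,rhgb] add [mstw,ava,mqiq] -> 13 lines: zchoo dksgi ifcgi uwhvp mstw ava mqiq onj lhul rbmg sqke klzi rlr
Hunk 5: at line 10 remove [sqke] add [blakh] -> 13 lines: zchoo dksgi ifcgi uwhvp mstw ava mqiq onj lhul rbmg blakh klzi rlr
Final line count: 13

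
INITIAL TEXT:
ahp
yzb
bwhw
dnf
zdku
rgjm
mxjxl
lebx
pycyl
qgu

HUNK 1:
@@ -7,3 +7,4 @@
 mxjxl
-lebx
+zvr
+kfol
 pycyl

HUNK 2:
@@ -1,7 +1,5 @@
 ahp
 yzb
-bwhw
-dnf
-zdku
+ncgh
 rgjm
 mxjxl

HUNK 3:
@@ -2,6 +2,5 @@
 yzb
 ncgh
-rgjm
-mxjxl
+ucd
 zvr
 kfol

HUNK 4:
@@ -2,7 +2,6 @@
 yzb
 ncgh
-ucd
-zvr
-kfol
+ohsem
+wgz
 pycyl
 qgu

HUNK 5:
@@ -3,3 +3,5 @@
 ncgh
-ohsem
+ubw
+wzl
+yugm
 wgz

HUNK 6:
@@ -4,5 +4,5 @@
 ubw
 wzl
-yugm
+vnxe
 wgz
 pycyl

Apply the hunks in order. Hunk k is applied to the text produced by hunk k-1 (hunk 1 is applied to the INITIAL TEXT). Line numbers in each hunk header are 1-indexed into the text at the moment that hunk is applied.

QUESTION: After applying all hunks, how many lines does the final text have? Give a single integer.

Hunk 1: at line 7 remove [lebx] add [zvr,kfol] -> 11 lines: ahp yzb bwhw dnf zdku rgjm mxjxl zvr kfol pycyl qgu
Hunk 2: at line 1 remove [bwhw,dnf,zdku] add [ncgh] -> 9 lines: ahp yzb ncgh rgjm mxjxl zvr kfol pycyl qgu
Hunk 3: at line 2 remove [rgjm,mxjxl] add [ucd] -> 8 lines: ahp yzb ncgh ucd zvr kfol pycyl qgu
Hunk 4: at line 2 remove [ucd,zvr,kfol] add [ohsem,wgz] -> 7 lines: ahp yzb ncgh ohsem wgz pycyl qgu
Hunk 5: at line 3 remove [ohsem] add [ubw,wzl,yugm] -> 9 lines: ahp yzb ncgh ubw wzl yugm wgz pycyl qgu
Hunk 6: at line 4 remove [yugm] add [vnxe] -> 9 lines: ahp yzb ncgh ubw wzl vnxe wgz pycyl qgu
Final line count: 9

Answer: 9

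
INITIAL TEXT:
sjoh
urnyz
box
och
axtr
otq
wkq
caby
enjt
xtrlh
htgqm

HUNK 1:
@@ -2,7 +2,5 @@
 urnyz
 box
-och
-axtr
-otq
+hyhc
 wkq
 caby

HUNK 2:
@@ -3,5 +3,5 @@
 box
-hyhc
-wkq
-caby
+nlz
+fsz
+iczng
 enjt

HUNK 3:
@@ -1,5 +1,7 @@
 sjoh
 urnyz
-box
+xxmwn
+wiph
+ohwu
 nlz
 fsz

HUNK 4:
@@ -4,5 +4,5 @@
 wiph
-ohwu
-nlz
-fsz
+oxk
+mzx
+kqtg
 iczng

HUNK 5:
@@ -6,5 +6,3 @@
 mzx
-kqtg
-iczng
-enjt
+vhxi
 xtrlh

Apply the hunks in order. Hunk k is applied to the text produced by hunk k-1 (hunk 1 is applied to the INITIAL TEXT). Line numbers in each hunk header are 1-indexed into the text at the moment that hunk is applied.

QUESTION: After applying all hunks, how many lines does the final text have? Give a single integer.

Answer: 9

Derivation:
Hunk 1: at line 2 remove [och,axtr,otq] add [hyhc] -> 9 lines: sjoh urnyz box hyhc wkq caby enjt xtrlh htgqm
Hunk 2: at line 3 remove [hyhc,wkq,caby] add [nlz,fsz,iczng] -> 9 lines: sjoh urnyz box nlz fsz iczng enjt xtrlh htgqm
Hunk 3: at line 1 remove [box] add [xxmwn,wiph,ohwu] -> 11 lines: sjoh urnyz xxmwn wiph ohwu nlz fsz iczng enjt xtrlh htgqm
Hunk 4: at line 4 remove [ohwu,nlz,fsz] add [oxk,mzx,kqtg] -> 11 lines: sjoh urnyz xxmwn wiph oxk mzx kqtg iczng enjt xtrlh htgqm
Hunk 5: at line 6 remove [kqtg,iczng,enjt] add [vhxi] -> 9 lines: sjoh urnyz xxmwn wiph oxk mzx vhxi xtrlh htgqm
Final line count: 9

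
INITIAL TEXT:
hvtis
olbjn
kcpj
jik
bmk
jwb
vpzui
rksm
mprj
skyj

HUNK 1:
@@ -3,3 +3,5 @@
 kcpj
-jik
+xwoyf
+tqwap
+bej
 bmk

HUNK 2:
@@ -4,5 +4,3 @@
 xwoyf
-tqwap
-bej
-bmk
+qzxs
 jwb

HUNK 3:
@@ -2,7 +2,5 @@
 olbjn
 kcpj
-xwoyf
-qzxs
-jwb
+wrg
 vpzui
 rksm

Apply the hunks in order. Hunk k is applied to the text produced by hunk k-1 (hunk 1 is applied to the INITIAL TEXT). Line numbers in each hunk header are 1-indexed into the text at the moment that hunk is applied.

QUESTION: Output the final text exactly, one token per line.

Hunk 1: at line 3 remove [jik] add [xwoyf,tqwap,bej] -> 12 lines: hvtis olbjn kcpj xwoyf tqwap bej bmk jwb vpzui rksm mprj skyj
Hunk 2: at line 4 remove [tqwap,bej,bmk] add [qzxs] -> 10 lines: hvtis olbjn kcpj xwoyf qzxs jwb vpzui rksm mprj skyj
Hunk 3: at line 2 remove [xwoyf,qzxs,jwb] add [wrg] -> 8 lines: hvtis olbjn kcpj wrg vpzui rksm mprj skyj

Answer: hvtis
olbjn
kcpj
wrg
vpzui
rksm
mprj
skyj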